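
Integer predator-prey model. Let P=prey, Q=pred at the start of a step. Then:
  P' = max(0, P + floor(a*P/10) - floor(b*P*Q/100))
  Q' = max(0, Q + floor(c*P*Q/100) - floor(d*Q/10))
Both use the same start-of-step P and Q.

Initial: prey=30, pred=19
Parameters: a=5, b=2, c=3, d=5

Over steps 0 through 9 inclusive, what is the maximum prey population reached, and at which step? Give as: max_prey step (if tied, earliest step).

Answer: 34 1

Derivation:
Step 1: prey: 30+15-11=34; pred: 19+17-9=27
Step 2: prey: 34+17-18=33; pred: 27+27-13=41
Step 3: prey: 33+16-27=22; pred: 41+40-20=61
Step 4: prey: 22+11-26=7; pred: 61+40-30=71
Step 5: prey: 7+3-9=1; pred: 71+14-35=50
Step 6: prey: 1+0-1=0; pred: 50+1-25=26
Step 7: prey: 0+0-0=0; pred: 26+0-13=13
Step 8: prey: 0+0-0=0; pred: 13+0-6=7
Step 9: prey: 0+0-0=0; pred: 7+0-3=4
Max prey = 34 at step 1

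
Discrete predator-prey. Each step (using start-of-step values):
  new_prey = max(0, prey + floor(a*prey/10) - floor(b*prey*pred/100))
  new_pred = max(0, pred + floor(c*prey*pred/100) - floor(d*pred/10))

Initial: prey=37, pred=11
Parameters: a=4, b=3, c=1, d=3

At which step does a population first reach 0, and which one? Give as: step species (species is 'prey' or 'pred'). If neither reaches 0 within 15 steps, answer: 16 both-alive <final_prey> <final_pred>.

Answer: 16 both-alive 21 7

Derivation:
Step 1: prey: 37+14-12=39; pred: 11+4-3=12
Step 2: prey: 39+15-14=40; pred: 12+4-3=13
Step 3: prey: 40+16-15=41; pred: 13+5-3=15
Step 4: prey: 41+16-18=39; pred: 15+6-4=17
Step 5: prey: 39+15-19=35; pred: 17+6-5=18
Step 6: prey: 35+14-18=31; pred: 18+6-5=19
Step 7: prey: 31+12-17=26; pred: 19+5-5=19
Step 8: prey: 26+10-14=22; pred: 19+4-5=18
Step 9: prey: 22+8-11=19; pred: 18+3-5=16
Step 10: prey: 19+7-9=17; pred: 16+3-4=15
Step 11: prey: 17+6-7=16; pred: 15+2-4=13
Step 12: prey: 16+6-6=16; pred: 13+2-3=12
Step 13: prey: 16+6-5=17; pred: 12+1-3=10
Step 14: prey: 17+6-5=18; pred: 10+1-3=8
Step 15: prey: 18+7-4=21; pred: 8+1-2=7
No extinction within 15 steps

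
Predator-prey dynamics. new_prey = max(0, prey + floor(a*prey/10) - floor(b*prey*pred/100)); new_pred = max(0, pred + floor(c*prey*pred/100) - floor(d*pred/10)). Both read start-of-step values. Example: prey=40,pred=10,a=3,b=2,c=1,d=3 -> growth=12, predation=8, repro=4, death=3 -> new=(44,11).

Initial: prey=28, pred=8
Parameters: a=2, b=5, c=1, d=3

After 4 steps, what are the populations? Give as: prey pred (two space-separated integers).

Answer: 14 5

Derivation:
Step 1: prey: 28+5-11=22; pred: 8+2-2=8
Step 2: prey: 22+4-8=18; pred: 8+1-2=7
Step 3: prey: 18+3-6=15; pred: 7+1-2=6
Step 4: prey: 15+3-4=14; pred: 6+0-1=5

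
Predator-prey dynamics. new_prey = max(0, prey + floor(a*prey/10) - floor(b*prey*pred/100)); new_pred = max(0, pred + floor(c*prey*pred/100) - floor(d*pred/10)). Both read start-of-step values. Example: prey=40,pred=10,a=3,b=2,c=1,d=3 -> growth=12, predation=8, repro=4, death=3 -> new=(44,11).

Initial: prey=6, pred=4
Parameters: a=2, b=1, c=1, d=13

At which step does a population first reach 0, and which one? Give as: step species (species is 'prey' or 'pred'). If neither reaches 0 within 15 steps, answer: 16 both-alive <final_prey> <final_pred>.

Step 1: prey: 6+1-0=7; pred: 4+0-5=0
First extinction: pred at step 1

Answer: 1 pred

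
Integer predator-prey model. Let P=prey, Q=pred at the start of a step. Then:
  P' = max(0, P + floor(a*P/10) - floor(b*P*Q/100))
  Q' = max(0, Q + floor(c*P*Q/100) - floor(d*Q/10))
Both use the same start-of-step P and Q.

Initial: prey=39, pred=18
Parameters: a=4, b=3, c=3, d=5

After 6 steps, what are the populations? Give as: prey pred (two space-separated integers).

Answer: 0 6

Derivation:
Step 1: prey: 39+15-21=33; pred: 18+21-9=30
Step 2: prey: 33+13-29=17; pred: 30+29-15=44
Step 3: prey: 17+6-22=1; pred: 44+22-22=44
Step 4: prey: 1+0-1=0; pred: 44+1-22=23
Step 5: prey: 0+0-0=0; pred: 23+0-11=12
Step 6: prey: 0+0-0=0; pred: 12+0-6=6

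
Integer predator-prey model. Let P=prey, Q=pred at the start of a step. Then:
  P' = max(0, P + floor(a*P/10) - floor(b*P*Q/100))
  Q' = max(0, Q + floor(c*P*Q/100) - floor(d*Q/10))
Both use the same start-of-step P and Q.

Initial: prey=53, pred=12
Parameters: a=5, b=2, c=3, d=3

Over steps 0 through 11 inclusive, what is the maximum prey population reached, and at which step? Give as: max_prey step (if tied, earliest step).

Answer: 67 1

Derivation:
Step 1: prey: 53+26-12=67; pred: 12+19-3=28
Step 2: prey: 67+33-37=63; pred: 28+56-8=76
Step 3: prey: 63+31-95=0; pred: 76+143-22=197
Step 4: prey: 0+0-0=0; pred: 197+0-59=138
Step 5: prey: 0+0-0=0; pred: 138+0-41=97
Step 6: prey: 0+0-0=0; pred: 97+0-29=68
Step 7: prey: 0+0-0=0; pred: 68+0-20=48
Step 8: prey: 0+0-0=0; pred: 48+0-14=34
Step 9: prey: 0+0-0=0; pred: 34+0-10=24
Step 10: prey: 0+0-0=0; pred: 24+0-7=17
Step 11: prey: 0+0-0=0; pred: 17+0-5=12
Max prey = 67 at step 1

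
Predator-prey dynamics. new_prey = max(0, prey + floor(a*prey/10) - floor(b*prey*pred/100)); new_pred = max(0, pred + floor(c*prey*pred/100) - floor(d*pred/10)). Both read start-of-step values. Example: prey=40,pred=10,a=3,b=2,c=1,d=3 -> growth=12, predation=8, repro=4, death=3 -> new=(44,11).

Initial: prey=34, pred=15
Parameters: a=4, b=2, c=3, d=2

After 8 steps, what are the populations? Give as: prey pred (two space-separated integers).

Step 1: prey: 34+13-10=37; pred: 15+15-3=27
Step 2: prey: 37+14-19=32; pred: 27+29-5=51
Step 3: prey: 32+12-32=12; pred: 51+48-10=89
Step 4: prey: 12+4-21=0; pred: 89+32-17=104
Step 5: prey: 0+0-0=0; pred: 104+0-20=84
Step 6: prey: 0+0-0=0; pred: 84+0-16=68
Step 7: prey: 0+0-0=0; pred: 68+0-13=55
Step 8: prey: 0+0-0=0; pred: 55+0-11=44

Answer: 0 44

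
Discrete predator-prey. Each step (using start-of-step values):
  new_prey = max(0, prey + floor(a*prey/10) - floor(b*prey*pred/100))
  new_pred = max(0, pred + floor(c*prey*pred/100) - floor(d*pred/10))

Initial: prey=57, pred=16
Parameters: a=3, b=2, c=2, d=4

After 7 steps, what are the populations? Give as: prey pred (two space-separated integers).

Answer: 0 14

Derivation:
Step 1: prey: 57+17-18=56; pred: 16+18-6=28
Step 2: prey: 56+16-31=41; pred: 28+31-11=48
Step 3: prey: 41+12-39=14; pred: 48+39-19=68
Step 4: prey: 14+4-19=0; pred: 68+19-27=60
Step 5: prey: 0+0-0=0; pred: 60+0-24=36
Step 6: prey: 0+0-0=0; pred: 36+0-14=22
Step 7: prey: 0+0-0=0; pred: 22+0-8=14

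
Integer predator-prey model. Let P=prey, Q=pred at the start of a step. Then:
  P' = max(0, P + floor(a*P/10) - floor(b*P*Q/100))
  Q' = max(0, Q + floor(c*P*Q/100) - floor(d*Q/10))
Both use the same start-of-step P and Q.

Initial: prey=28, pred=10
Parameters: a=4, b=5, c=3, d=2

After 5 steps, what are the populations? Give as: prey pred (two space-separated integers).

Answer: 0 22

Derivation:
Step 1: prey: 28+11-14=25; pred: 10+8-2=16
Step 2: prey: 25+10-20=15; pred: 16+12-3=25
Step 3: prey: 15+6-18=3; pred: 25+11-5=31
Step 4: prey: 3+1-4=0; pred: 31+2-6=27
Step 5: prey: 0+0-0=0; pred: 27+0-5=22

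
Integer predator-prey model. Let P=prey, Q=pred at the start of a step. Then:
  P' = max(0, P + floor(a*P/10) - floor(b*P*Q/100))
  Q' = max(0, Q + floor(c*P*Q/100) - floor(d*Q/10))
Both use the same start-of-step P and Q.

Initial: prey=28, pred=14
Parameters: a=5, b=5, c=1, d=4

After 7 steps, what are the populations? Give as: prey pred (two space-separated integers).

Step 1: prey: 28+14-19=23; pred: 14+3-5=12
Step 2: prey: 23+11-13=21; pred: 12+2-4=10
Step 3: prey: 21+10-10=21; pred: 10+2-4=8
Step 4: prey: 21+10-8=23; pred: 8+1-3=6
Step 5: prey: 23+11-6=28; pred: 6+1-2=5
Step 6: prey: 28+14-7=35; pred: 5+1-2=4
Step 7: prey: 35+17-7=45; pred: 4+1-1=4

Answer: 45 4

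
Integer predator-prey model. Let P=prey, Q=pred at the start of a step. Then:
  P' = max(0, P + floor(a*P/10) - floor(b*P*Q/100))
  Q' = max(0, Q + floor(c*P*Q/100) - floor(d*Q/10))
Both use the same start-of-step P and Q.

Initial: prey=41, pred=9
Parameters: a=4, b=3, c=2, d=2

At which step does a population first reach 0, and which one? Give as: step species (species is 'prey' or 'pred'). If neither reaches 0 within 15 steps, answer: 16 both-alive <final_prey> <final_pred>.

Step 1: prey: 41+16-11=46; pred: 9+7-1=15
Step 2: prey: 46+18-20=44; pred: 15+13-3=25
Step 3: prey: 44+17-33=28; pred: 25+22-5=42
Step 4: prey: 28+11-35=4; pred: 42+23-8=57
Step 5: prey: 4+1-6=0; pred: 57+4-11=50
First extinction: prey at step 5

Answer: 5 prey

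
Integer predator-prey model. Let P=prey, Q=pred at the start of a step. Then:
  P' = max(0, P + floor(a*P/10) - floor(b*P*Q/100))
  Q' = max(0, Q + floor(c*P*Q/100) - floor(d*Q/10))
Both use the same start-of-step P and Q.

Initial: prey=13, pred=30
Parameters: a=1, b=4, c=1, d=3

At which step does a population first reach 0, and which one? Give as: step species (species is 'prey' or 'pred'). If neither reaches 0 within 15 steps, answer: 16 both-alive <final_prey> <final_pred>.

Step 1: prey: 13+1-15=0; pred: 30+3-9=24
First extinction: prey at step 1

Answer: 1 prey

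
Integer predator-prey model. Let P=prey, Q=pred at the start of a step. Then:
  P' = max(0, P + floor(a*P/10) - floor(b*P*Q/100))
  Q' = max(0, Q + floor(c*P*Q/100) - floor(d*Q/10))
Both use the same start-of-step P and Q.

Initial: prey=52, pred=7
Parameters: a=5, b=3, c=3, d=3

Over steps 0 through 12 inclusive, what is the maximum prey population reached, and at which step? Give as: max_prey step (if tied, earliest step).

Step 1: prey: 52+26-10=68; pred: 7+10-2=15
Step 2: prey: 68+34-30=72; pred: 15+30-4=41
Step 3: prey: 72+36-88=20; pred: 41+88-12=117
Step 4: prey: 20+10-70=0; pred: 117+70-35=152
Step 5: prey: 0+0-0=0; pred: 152+0-45=107
Step 6: prey: 0+0-0=0; pred: 107+0-32=75
Step 7: prey: 0+0-0=0; pred: 75+0-22=53
Step 8: prey: 0+0-0=0; pred: 53+0-15=38
Step 9: prey: 0+0-0=0; pred: 38+0-11=27
Step 10: prey: 0+0-0=0; pred: 27+0-8=19
Step 11: prey: 0+0-0=0; pred: 19+0-5=14
Step 12: prey: 0+0-0=0; pred: 14+0-4=10
Max prey = 72 at step 2

Answer: 72 2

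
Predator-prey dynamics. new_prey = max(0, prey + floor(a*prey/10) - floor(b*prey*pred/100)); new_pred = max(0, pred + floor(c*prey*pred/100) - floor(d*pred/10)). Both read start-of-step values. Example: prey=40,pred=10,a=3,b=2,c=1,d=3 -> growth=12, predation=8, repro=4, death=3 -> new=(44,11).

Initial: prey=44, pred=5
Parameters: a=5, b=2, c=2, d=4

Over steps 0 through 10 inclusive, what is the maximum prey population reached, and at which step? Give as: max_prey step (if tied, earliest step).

Step 1: prey: 44+22-4=62; pred: 5+4-2=7
Step 2: prey: 62+31-8=85; pred: 7+8-2=13
Step 3: prey: 85+42-22=105; pred: 13+22-5=30
Step 4: prey: 105+52-63=94; pred: 30+63-12=81
Step 5: prey: 94+47-152=0; pred: 81+152-32=201
Step 6: prey: 0+0-0=0; pred: 201+0-80=121
Step 7: prey: 0+0-0=0; pred: 121+0-48=73
Step 8: prey: 0+0-0=0; pred: 73+0-29=44
Step 9: prey: 0+0-0=0; pred: 44+0-17=27
Step 10: prey: 0+0-0=0; pred: 27+0-10=17
Max prey = 105 at step 3

Answer: 105 3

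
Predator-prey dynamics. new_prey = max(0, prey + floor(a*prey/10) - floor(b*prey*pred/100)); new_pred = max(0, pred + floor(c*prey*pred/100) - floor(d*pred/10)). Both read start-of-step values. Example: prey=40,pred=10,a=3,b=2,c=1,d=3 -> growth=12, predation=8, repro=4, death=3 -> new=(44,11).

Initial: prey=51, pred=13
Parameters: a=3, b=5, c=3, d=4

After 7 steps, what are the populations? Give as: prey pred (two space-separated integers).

Step 1: prey: 51+15-33=33; pred: 13+19-5=27
Step 2: prey: 33+9-44=0; pred: 27+26-10=43
Step 3: prey: 0+0-0=0; pred: 43+0-17=26
Step 4: prey: 0+0-0=0; pred: 26+0-10=16
Step 5: prey: 0+0-0=0; pred: 16+0-6=10
Step 6: prey: 0+0-0=0; pred: 10+0-4=6
Step 7: prey: 0+0-0=0; pred: 6+0-2=4

Answer: 0 4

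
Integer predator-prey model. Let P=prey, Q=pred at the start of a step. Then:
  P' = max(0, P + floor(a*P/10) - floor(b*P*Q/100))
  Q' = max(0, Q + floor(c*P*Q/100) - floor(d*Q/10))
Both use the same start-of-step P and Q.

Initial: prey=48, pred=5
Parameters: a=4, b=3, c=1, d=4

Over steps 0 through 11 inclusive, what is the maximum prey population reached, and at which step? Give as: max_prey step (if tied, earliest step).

Step 1: prey: 48+19-7=60; pred: 5+2-2=5
Step 2: prey: 60+24-9=75; pred: 5+3-2=6
Step 3: prey: 75+30-13=92; pred: 6+4-2=8
Step 4: prey: 92+36-22=106; pred: 8+7-3=12
Step 5: prey: 106+42-38=110; pred: 12+12-4=20
Step 6: prey: 110+44-66=88; pred: 20+22-8=34
Step 7: prey: 88+35-89=34; pred: 34+29-13=50
Step 8: prey: 34+13-51=0; pred: 50+17-20=47
Step 9: prey: 0+0-0=0; pred: 47+0-18=29
Step 10: prey: 0+0-0=0; pred: 29+0-11=18
Step 11: prey: 0+0-0=0; pred: 18+0-7=11
Max prey = 110 at step 5

Answer: 110 5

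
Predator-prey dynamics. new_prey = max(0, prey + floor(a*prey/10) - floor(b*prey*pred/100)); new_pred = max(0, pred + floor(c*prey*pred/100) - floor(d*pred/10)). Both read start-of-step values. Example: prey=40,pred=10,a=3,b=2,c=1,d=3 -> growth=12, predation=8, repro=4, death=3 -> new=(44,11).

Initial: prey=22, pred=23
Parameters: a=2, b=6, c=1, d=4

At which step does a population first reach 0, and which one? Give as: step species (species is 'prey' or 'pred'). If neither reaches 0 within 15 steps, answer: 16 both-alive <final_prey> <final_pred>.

Step 1: prey: 22+4-30=0; pred: 23+5-9=19
First extinction: prey at step 1

Answer: 1 prey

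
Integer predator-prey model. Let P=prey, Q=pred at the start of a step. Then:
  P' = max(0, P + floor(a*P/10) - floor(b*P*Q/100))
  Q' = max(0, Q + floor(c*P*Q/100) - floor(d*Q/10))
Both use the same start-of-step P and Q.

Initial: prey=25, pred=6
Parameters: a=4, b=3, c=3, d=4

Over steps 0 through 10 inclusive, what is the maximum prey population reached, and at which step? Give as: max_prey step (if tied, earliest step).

Step 1: prey: 25+10-4=31; pred: 6+4-2=8
Step 2: prey: 31+12-7=36; pred: 8+7-3=12
Step 3: prey: 36+14-12=38; pred: 12+12-4=20
Step 4: prey: 38+15-22=31; pred: 20+22-8=34
Step 5: prey: 31+12-31=12; pred: 34+31-13=52
Step 6: prey: 12+4-18=0; pred: 52+18-20=50
Step 7: prey: 0+0-0=0; pred: 50+0-20=30
Step 8: prey: 0+0-0=0; pred: 30+0-12=18
Step 9: prey: 0+0-0=0; pred: 18+0-7=11
Step 10: prey: 0+0-0=0; pred: 11+0-4=7
Max prey = 38 at step 3

Answer: 38 3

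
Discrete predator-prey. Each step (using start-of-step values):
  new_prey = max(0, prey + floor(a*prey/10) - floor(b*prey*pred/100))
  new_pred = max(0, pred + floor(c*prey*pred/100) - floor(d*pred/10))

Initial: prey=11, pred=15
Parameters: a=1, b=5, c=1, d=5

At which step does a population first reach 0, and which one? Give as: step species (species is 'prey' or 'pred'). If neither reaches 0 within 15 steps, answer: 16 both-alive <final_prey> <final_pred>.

Answer: 16 both-alive 3 1

Derivation:
Step 1: prey: 11+1-8=4; pred: 15+1-7=9
Step 2: prey: 4+0-1=3; pred: 9+0-4=5
Step 3: prey: 3+0-0=3; pred: 5+0-2=3
Step 4: prey: 3+0-0=3; pred: 3+0-1=2
Step 5: prey: 3+0-0=3; pred: 2+0-1=1
Step 6: prey: 3+0-0=3; pred: 1+0-0=1
Steps 7-15: state stable at prey=3, pred=1 (no change)
No extinction within 15 steps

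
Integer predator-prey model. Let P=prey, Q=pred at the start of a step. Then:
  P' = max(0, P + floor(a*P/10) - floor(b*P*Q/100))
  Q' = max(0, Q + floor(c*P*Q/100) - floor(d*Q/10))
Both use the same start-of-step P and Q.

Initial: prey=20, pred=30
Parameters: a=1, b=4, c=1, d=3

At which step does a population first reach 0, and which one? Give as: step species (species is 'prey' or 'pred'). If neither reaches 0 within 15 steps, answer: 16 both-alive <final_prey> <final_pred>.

Step 1: prey: 20+2-24=0; pred: 30+6-9=27
First extinction: prey at step 1

Answer: 1 prey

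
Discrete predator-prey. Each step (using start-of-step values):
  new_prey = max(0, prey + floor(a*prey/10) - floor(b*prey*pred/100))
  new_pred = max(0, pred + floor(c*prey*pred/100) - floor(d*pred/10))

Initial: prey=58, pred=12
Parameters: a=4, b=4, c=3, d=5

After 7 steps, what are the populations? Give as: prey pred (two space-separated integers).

Answer: 0 4

Derivation:
Step 1: prey: 58+23-27=54; pred: 12+20-6=26
Step 2: prey: 54+21-56=19; pred: 26+42-13=55
Step 3: prey: 19+7-41=0; pred: 55+31-27=59
Step 4: prey: 0+0-0=0; pred: 59+0-29=30
Step 5: prey: 0+0-0=0; pred: 30+0-15=15
Step 6: prey: 0+0-0=0; pred: 15+0-7=8
Step 7: prey: 0+0-0=0; pred: 8+0-4=4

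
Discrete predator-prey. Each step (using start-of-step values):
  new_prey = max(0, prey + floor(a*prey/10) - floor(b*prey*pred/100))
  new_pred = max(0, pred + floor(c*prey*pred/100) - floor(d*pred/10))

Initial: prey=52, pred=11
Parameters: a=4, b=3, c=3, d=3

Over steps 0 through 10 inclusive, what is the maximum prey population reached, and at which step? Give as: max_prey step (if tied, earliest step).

Step 1: prey: 52+20-17=55; pred: 11+17-3=25
Step 2: prey: 55+22-41=36; pred: 25+41-7=59
Step 3: prey: 36+14-63=0; pred: 59+63-17=105
Step 4: prey: 0+0-0=0; pred: 105+0-31=74
Step 5: prey: 0+0-0=0; pred: 74+0-22=52
Step 6: prey: 0+0-0=0; pred: 52+0-15=37
Step 7: prey: 0+0-0=0; pred: 37+0-11=26
Step 8: prey: 0+0-0=0; pred: 26+0-7=19
Step 9: prey: 0+0-0=0; pred: 19+0-5=14
Step 10: prey: 0+0-0=0; pred: 14+0-4=10
Max prey = 55 at step 1

Answer: 55 1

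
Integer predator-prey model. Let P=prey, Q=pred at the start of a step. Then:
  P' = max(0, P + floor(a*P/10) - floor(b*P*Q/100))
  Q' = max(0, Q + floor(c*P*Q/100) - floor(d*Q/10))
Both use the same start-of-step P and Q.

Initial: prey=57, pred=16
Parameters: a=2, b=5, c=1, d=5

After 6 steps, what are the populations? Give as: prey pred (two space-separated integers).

Answer: 7 1

Derivation:
Step 1: prey: 57+11-45=23; pred: 16+9-8=17
Step 2: prey: 23+4-19=8; pred: 17+3-8=12
Step 3: prey: 8+1-4=5; pred: 12+0-6=6
Step 4: prey: 5+1-1=5; pred: 6+0-3=3
Step 5: prey: 5+1-0=6; pred: 3+0-1=2
Step 6: prey: 6+1-0=7; pred: 2+0-1=1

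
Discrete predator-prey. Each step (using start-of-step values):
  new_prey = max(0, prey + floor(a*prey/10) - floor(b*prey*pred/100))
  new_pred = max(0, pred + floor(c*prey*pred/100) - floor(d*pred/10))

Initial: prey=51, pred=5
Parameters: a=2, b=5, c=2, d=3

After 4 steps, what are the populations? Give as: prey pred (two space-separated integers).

Answer: 3 21

Derivation:
Step 1: prey: 51+10-12=49; pred: 5+5-1=9
Step 2: prey: 49+9-22=36; pred: 9+8-2=15
Step 3: prey: 36+7-27=16; pred: 15+10-4=21
Step 4: prey: 16+3-16=3; pred: 21+6-6=21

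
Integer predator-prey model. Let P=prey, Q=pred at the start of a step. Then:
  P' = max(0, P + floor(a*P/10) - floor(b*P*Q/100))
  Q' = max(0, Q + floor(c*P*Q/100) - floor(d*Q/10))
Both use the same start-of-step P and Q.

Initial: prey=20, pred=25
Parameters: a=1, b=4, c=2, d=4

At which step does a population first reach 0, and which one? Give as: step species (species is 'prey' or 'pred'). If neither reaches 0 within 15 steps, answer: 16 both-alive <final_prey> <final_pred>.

Step 1: prey: 20+2-20=2; pred: 25+10-10=25
Step 2: prey: 2+0-2=0; pred: 25+1-10=16
First extinction: prey at step 2

Answer: 2 prey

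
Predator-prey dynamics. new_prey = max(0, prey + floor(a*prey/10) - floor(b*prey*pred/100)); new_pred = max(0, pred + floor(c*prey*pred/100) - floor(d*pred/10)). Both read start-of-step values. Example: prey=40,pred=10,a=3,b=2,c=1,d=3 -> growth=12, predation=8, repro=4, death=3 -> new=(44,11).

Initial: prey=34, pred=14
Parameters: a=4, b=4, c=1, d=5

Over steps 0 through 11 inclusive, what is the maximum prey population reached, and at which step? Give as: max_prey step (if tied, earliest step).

Step 1: prey: 34+13-19=28; pred: 14+4-7=11
Step 2: prey: 28+11-12=27; pred: 11+3-5=9
Step 3: prey: 27+10-9=28; pred: 9+2-4=7
Step 4: prey: 28+11-7=32; pred: 7+1-3=5
Step 5: prey: 32+12-6=38; pred: 5+1-2=4
Step 6: prey: 38+15-6=47; pred: 4+1-2=3
Step 7: prey: 47+18-5=60; pred: 3+1-1=3
Step 8: prey: 60+24-7=77; pred: 3+1-1=3
Step 9: prey: 77+30-9=98; pred: 3+2-1=4
Step 10: prey: 98+39-15=122; pred: 4+3-2=5
Step 11: prey: 122+48-24=146; pred: 5+6-2=9
Max prey = 146 at step 11

Answer: 146 11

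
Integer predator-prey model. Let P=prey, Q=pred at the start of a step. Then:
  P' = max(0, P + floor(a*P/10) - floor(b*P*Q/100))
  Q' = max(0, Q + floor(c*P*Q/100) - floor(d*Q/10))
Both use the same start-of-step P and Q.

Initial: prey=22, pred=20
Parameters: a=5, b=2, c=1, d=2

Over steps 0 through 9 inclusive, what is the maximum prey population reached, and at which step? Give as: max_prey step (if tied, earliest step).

Answer: 32 5

Derivation:
Step 1: prey: 22+11-8=25; pred: 20+4-4=20
Step 2: prey: 25+12-10=27; pred: 20+5-4=21
Step 3: prey: 27+13-11=29; pred: 21+5-4=22
Step 4: prey: 29+14-12=31; pred: 22+6-4=24
Step 5: prey: 31+15-14=32; pred: 24+7-4=27
Step 6: prey: 32+16-17=31; pred: 27+8-5=30
Step 7: prey: 31+15-18=28; pred: 30+9-6=33
Step 8: prey: 28+14-18=24; pred: 33+9-6=36
Step 9: prey: 24+12-17=19; pred: 36+8-7=37
Max prey = 32 at step 5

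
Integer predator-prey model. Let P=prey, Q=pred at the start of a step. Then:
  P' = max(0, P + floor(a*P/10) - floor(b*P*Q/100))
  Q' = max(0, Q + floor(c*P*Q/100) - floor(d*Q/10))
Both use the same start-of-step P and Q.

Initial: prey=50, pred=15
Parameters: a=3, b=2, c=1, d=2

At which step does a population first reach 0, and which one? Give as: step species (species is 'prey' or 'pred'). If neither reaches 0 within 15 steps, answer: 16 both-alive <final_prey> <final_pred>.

Answer: 16 both-alive 2 7

Derivation:
Step 1: prey: 50+15-15=50; pred: 15+7-3=19
Step 2: prey: 50+15-19=46; pred: 19+9-3=25
Step 3: prey: 46+13-23=36; pred: 25+11-5=31
Step 4: prey: 36+10-22=24; pred: 31+11-6=36
Step 5: prey: 24+7-17=14; pred: 36+8-7=37
Step 6: prey: 14+4-10=8; pred: 37+5-7=35
Step 7: prey: 8+2-5=5; pred: 35+2-7=30
Step 8: prey: 5+1-3=3; pred: 30+1-6=25
Step 9: prey: 3+0-1=2; pred: 25+0-5=20
Step 10: prey: 2+0-0=2; pred: 20+0-4=16
Step 11: prey: 2+0-0=2; pred: 16+0-3=13
Step 12: prey: 2+0-0=2; pred: 13+0-2=11
Step 13: prey: 2+0-0=2; pred: 11+0-2=9
Step 14: prey: 2+0-0=2; pred: 9+0-1=8
Step 15: prey: 2+0-0=2; pred: 8+0-1=7
No extinction within 15 steps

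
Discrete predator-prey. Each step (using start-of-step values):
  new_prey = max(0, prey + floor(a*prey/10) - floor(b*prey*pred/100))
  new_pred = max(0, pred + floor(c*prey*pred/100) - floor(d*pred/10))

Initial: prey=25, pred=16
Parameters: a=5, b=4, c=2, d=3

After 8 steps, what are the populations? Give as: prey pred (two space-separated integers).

Answer: 5 8

Derivation:
Step 1: prey: 25+12-16=21; pred: 16+8-4=20
Step 2: prey: 21+10-16=15; pred: 20+8-6=22
Step 3: prey: 15+7-13=9; pred: 22+6-6=22
Step 4: prey: 9+4-7=6; pred: 22+3-6=19
Step 5: prey: 6+3-4=5; pred: 19+2-5=16
Step 6: prey: 5+2-3=4; pred: 16+1-4=13
Step 7: prey: 4+2-2=4; pred: 13+1-3=11
Step 8: prey: 4+2-1=5; pred: 11+0-3=8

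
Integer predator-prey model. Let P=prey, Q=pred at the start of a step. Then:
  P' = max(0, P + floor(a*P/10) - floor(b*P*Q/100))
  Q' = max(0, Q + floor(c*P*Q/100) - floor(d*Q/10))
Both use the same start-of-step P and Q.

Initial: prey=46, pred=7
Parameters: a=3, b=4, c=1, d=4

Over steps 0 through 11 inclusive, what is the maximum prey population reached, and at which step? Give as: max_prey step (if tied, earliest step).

Step 1: prey: 46+13-12=47; pred: 7+3-2=8
Step 2: prey: 47+14-15=46; pred: 8+3-3=8
Step 3: prey: 46+13-14=45; pred: 8+3-3=8
Step 4: prey: 45+13-14=44; pred: 8+3-3=8
Step 5: prey: 44+13-14=43; pred: 8+3-3=8
Step 6: prey: 43+12-13=42; pred: 8+3-3=8
Step 7: prey: 42+12-13=41; pred: 8+3-3=8
Step 8: prey: 41+12-13=40; pred: 8+3-3=8
Step 9: prey: 40+12-12=40; pred: 8+3-3=8
Step 10: prey: 40+12-12=40; pred: 8+3-3=8
Step 11: prey: 40+12-12=40; pred: 8+3-3=8
Max prey = 47 at step 1

Answer: 47 1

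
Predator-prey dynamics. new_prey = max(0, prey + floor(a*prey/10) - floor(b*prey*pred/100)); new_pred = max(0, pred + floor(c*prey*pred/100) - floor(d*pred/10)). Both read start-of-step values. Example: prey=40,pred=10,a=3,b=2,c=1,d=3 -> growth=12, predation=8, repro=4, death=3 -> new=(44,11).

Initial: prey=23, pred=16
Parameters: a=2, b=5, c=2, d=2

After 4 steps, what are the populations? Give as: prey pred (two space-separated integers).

Answer: 1 13

Derivation:
Step 1: prey: 23+4-18=9; pred: 16+7-3=20
Step 2: prey: 9+1-9=1; pred: 20+3-4=19
Step 3: prey: 1+0-0=1; pred: 19+0-3=16
Step 4: prey: 1+0-0=1; pred: 16+0-3=13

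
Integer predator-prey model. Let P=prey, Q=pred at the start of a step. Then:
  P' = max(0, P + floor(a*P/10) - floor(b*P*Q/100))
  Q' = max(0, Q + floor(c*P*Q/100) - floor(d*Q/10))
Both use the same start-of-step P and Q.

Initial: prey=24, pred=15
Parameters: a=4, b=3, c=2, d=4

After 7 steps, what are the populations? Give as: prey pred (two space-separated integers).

Answer: 13 12

Derivation:
Step 1: prey: 24+9-10=23; pred: 15+7-6=16
Step 2: prey: 23+9-11=21; pred: 16+7-6=17
Step 3: prey: 21+8-10=19; pred: 17+7-6=18
Step 4: prey: 19+7-10=16; pred: 18+6-7=17
Step 5: prey: 16+6-8=14; pred: 17+5-6=16
Step 6: prey: 14+5-6=13; pred: 16+4-6=14
Step 7: prey: 13+5-5=13; pred: 14+3-5=12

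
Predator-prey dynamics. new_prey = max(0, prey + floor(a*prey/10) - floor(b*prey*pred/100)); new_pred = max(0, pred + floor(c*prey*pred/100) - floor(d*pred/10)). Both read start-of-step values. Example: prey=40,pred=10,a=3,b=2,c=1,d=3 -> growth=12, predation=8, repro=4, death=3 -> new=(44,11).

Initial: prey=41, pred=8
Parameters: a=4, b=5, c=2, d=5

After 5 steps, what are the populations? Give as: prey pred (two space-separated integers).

Answer: 10 13

Derivation:
Step 1: prey: 41+16-16=41; pred: 8+6-4=10
Step 2: prey: 41+16-20=37; pred: 10+8-5=13
Step 3: prey: 37+14-24=27; pred: 13+9-6=16
Step 4: prey: 27+10-21=16; pred: 16+8-8=16
Step 5: prey: 16+6-12=10; pred: 16+5-8=13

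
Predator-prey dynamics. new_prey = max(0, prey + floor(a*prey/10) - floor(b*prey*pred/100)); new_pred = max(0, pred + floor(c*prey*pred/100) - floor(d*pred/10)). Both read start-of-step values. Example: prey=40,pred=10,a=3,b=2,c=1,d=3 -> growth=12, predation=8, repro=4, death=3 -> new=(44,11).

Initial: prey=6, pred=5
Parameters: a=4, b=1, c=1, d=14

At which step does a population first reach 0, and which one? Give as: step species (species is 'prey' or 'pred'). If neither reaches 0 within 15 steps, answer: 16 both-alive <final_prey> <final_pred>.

Step 1: prey: 6+2-0=8; pred: 5+0-7=0
First extinction: pred at step 1

Answer: 1 pred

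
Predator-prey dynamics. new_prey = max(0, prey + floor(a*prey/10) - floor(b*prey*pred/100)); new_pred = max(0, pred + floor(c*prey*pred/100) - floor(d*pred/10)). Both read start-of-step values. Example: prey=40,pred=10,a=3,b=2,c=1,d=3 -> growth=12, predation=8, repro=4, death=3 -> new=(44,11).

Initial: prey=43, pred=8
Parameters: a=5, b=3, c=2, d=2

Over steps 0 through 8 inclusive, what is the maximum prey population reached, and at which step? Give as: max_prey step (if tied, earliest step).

Answer: 60 2

Derivation:
Step 1: prey: 43+21-10=54; pred: 8+6-1=13
Step 2: prey: 54+27-21=60; pred: 13+14-2=25
Step 3: prey: 60+30-45=45; pred: 25+30-5=50
Step 4: prey: 45+22-67=0; pred: 50+45-10=85
Step 5: prey: 0+0-0=0; pred: 85+0-17=68
Step 6: prey: 0+0-0=0; pred: 68+0-13=55
Step 7: prey: 0+0-0=0; pred: 55+0-11=44
Step 8: prey: 0+0-0=0; pred: 44+0-8=36
Max prey = 60 at step 2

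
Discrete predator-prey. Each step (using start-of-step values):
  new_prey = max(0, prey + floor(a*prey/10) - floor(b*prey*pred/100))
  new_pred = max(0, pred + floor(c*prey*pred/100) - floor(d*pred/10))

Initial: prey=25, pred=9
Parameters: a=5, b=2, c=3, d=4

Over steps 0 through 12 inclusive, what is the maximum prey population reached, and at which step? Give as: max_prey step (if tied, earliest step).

Step 1: prey: 25+12-4=33; pred: 9+6-3=12
Step 2: prey: 33+16-7=42; pred: 12+11-4=19
Step 3: prey: 42+21-15=48; pred: 19+23-7=35
Step 4: prey: 48+24-33=39; pred: 35+50-14=71
Step 5: prey: 39+19-55=3; pred: 71+83-28=126
Step 6: prey: 3+1-7=0; pred: 126+11-50=87
Step 7: prey: 0+0-0=0; pred: 87+0-34=53
Step 8: prey: 0+0-0=0; pred: 53+0-21=32
Step 9: prey: 0+0-0=0; pred: 32+0-12=20
Step 10: prey: 0+0-0=0; pred: 20+0-8=12
Step 11: prey: 0+0-0=0; pred: 12+0-4=8
Step 12: prey: 0+0-0=0; pred: 8+0-3=5
Max prey = 48 at step 3

Answer: 48 3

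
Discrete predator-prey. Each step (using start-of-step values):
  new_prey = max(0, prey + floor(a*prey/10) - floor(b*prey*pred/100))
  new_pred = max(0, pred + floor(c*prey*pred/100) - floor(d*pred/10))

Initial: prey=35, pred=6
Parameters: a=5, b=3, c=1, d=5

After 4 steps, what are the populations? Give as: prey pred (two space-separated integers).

Step 1: prey: 35+17-6=46; pred: 6+2-3=5
Step 2: prey: 46+23-6=63; pred: 5+2-2=5
Step 3: prey: 63+31-9=85; pred: 5+3-2=6
Step 4: prey: 85+42-15=112; pred: 6+5-3=8

Answer: 112 8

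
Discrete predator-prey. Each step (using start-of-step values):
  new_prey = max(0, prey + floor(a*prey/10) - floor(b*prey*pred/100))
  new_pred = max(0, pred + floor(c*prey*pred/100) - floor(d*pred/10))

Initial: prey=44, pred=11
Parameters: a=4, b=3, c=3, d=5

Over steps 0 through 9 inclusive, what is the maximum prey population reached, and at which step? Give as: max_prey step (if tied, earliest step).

Answer: 47 1

Derivation:
Step 1: prey: 44+17-14=47; pred: 11+14-5=20
Step 2: prey: 47+18-28=37; pred: 20+28-10=38
Step 3: prey: 37+14-42=9; pred: 38+42-19=61
Step 4: prey: 9+3-16=0; pred: 61+16-30=47
Step 5: prey: 0+0-0=0; pred: 47+0-23=24
Step 6: prey: 0+0-0=0; pred: 24+0-12=12
Step 7: prey: 0+0-0=0; pred: 12+0-6=6
Step 8: prey: 0+0-0=0; pred: 6+0-3=3
Step 9: prey: 0+0-0=0; pred: 3+0-1=2
Max prey = 47 at step 1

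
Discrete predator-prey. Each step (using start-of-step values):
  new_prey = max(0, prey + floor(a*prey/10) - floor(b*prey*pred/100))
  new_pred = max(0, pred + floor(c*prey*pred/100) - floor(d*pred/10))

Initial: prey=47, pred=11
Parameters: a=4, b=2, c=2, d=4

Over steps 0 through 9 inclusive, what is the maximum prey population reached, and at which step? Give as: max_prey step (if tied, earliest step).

Answer: 59 2

Derivation:
Step 1: prey: 47+18-10=55; pred: 11+10-4=17
Step 2: prey: 55+22-18=59; pred: 17+18-6=29
Step 3: prey: 59+23-34=48; pred: 29+34-11=52
Step 4: prey: 48+19-49=18; pred: 52+49-20=81
Step 5: prey: 18+7-29=0; pred: 81+29-32=78
Step 6: prey: 0+0-0=0; pred: 78+0-31=47
Step 7: prey: 0+0-0=0; pred: 47+0-18=29
Step 8: prey: 0+0-0=0; pred: 29+0-11=18
Step 9: prey: 0+0-0=0; pred: 18+0-7=11
Max prey = 59 at step 2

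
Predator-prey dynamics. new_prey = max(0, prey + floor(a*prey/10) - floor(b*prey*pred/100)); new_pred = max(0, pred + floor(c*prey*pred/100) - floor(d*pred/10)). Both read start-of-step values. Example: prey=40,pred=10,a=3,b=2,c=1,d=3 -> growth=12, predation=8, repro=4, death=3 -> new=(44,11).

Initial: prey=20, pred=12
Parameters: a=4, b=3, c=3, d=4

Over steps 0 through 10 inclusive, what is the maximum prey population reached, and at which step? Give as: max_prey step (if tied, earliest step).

Step 1: prey: 20+8-7=21; pred: 12+7-4=15
Step 2: prey: 21+8-9=20; pred: 15+9-6=18
Step 3: prey: 20+8-10=18; pred: 18+10-7=21
Step 4: prey: 18+7-11=14; pred: 21+11-8=24
Step 5: prey: 14+5-10=9; pred: 24+10-9=25
Step 6: prey: 9+3-6=6; pred: 25+6-10=21
Step 7: prey: 6+2-3=5; pred: 21+3-8=16
Step 8: prey: 5+2-2=5; pred: 16+2-6=12
Step 9: prey: 5+2-1=6; pred: 12+1-4=9
Step 10: prey: 6+2-1=7; pred: 9+1-3=7
Max prey = 21 at step 1

Answer: 21 1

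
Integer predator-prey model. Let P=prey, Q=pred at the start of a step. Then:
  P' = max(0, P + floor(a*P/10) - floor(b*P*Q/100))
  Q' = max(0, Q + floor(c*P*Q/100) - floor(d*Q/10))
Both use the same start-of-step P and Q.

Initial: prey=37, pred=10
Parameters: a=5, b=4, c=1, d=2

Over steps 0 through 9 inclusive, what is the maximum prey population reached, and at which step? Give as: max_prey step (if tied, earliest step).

Answer: 43 2

Derivation:
Step 1: prey: 37+18-14=41; pred: 10+3-2=11
Step 2: prey: 41+20-18=43; pred: 11+4-2=13
Step 3: prey: 43+21-22=42; pred: 13+5-2=16
Step 4: prey: 42+21-26=37; pred: 16+6-3=19
Step 5: prey: 37+18-28=27; pred: 19+7-3=23
Step 6: prey: 27+13-24=16; pred: 23+6-4=25
Step 7: prey: 16+8-16=8; pred: 25+4-5=24
Step 8: prey: 8+4-7=5; pred: 24+1-4=21
Step 9: prey: 5+2-4=3; pred: 21+1-4=18
Max prey = 43 at step 2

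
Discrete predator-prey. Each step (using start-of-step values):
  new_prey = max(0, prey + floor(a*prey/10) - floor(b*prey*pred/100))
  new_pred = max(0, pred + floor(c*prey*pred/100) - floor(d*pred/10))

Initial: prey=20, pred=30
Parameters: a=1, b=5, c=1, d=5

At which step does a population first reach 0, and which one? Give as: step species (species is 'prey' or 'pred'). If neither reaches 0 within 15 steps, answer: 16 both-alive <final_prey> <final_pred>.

Answer: 1 prey

Derivation:
Step 1: prey: 20+2-30=0; pred: 30+6-15=21
First extinction: prey at step 1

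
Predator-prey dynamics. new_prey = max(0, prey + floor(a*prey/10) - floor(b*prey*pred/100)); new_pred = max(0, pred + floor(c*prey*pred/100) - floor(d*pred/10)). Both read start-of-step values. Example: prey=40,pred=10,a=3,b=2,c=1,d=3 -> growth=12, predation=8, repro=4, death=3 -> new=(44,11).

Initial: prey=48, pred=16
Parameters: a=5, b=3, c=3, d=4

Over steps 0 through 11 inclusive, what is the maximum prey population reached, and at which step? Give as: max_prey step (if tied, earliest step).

Answer: 49 1

Derivation:
Step 1: prey: 48+24-23=49; pred: 16+23-6=33
Step 2: prey: 49+24-48=25; pred: 33+48-13=68
Step 3: prey: 25+12-51=0; pred: 68+51-27=92
Step 4: prey: 0+0-0=0; pred: 92+0-36=56
Step 5: prey: 0+0-0=0; pred: 56+0-22=34
Step 6: prey: 0+0-0=0; pred: 34+0-13=21
Step 7: prey: 0+0-0=0; pred: 21+0-8=13
Step 8: prey: 0+0-0=0; pred: 13+0-5=8
Step 9: prey: 0+0-0=0; pred: 8+0-3=5
Step 10: prey: 0+0-0=0; pred: 5+0-2=3
Step 11: prey: 0+0-0=0; pred: 3+0-1=2
Max prey = 49 at step 1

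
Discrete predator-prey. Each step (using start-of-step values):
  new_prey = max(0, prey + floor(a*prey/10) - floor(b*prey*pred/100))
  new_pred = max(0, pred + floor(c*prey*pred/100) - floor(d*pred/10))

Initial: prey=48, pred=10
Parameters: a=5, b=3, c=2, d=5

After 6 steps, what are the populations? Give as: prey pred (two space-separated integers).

Answer: 0 24

Derivation:
Step 1: prey: 48+24-14=58; pred: 10+9-5=14
Step 2: prey: 58+29-24=63; pred: 14+16-7=23
Step 3: prey: 63+31-43=51; pred: 23+28-11=40
Step 4: prey: 51+25-61=15; pred: 40+40-20=60
Step 5: prey: 15+7-27=0; pred: 60+18-30=48
Step 6: prey: 0+0-0=0; pred: 48+0-24=24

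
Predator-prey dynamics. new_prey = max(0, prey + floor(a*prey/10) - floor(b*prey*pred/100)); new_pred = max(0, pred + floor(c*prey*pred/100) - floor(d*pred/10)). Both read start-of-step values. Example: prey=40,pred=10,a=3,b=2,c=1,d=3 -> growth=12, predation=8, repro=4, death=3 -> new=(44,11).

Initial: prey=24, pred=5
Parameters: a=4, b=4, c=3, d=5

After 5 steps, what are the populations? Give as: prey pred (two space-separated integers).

Answer: 22 29

Derivation:
Step 1: prey: 24+9-4=29; pred: 5+3-2=6
Step 2: prey: 29+11-6=34; pred: 6+5-3=8
Step 3: prey: 34+13-10=37; pred: 8+8-4=12
Step 4: prey: 37+14-17=34; pred: 12+13-6=19
Step 5: prey: 34+13-25=22; pred: 19+19-9=29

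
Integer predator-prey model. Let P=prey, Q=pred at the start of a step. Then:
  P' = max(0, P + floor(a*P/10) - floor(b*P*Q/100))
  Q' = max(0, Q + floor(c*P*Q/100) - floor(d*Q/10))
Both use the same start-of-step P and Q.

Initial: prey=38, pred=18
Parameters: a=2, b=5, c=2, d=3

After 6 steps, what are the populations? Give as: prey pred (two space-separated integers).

Step 1: prey: 38+7-34=11; pred: 18+13-5=26
Step 2: prey: 11+2-14=0; pred: 26+5-7=24
Step 3: prey: 0+0-0=0; pred: 24+0-7=17
Step 4: prey: 0+0-0=0; pred: 17+0-5=12
Step 5: prey: 0+0-0=0; pred: 12+0-3=9
Step 6: prey: 0+0-0=0; pred: 9+0-2=7

Answer: 0 7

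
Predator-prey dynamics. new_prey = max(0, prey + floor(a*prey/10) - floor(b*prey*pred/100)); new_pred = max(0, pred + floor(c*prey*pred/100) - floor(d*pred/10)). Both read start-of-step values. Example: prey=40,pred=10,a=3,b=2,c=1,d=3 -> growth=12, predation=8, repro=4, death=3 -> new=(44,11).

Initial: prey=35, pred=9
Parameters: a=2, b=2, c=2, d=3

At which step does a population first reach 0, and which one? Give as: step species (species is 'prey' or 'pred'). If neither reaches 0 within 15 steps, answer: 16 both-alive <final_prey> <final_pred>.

Answer: 16 both-alive 2 3

Derivation:
Step 1: prey: 35+7-6=36; pred: 9+6-2=13
Step 2: prey: 36+7-9=34; pred: 13+9-3=19
Step 3: prey: 34+6-12=28; pred: 19+12-5=26
Step 4: prey: 28+5-14=19; pred: 26+14-7=33
Step 5: prey: 19+3-12=10; pred: 33+12-9=36
Step 6: prey: 10+2-7=5; pred: 36+7-10=33
Step 7: prey: 5+1-3=3; pred: 33+3-9=27
Step 8: prey: 3+0-1=2; pred: 27+1-8=20
Step 9: prey: 2+0-0=2; pred: 20+0-6=14
Step 10: prey: 2+0-0=2; pred: 14+0-4=10
Step 11: prey: 2+0-0=2; pred: 10+0-3=7
Step 12: prey: 2+0-0=2; pred: 7+0-2=5
Step 13: prey: 2+0-0=2; pred: 5+0-1=4
Step 14: prey: 2+0-0=2; pred: 4+0-1=3
Step 15: prey: 2+0-0=2; pred: 3+0-0=3
No extinction within 15 steps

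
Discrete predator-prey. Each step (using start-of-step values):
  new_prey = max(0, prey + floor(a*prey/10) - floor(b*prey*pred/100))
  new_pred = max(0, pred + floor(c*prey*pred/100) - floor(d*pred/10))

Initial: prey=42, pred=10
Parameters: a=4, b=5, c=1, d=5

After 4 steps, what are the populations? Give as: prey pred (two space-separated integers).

Step 1: prey: 42+16-21=37; pred: 10+4-5=9
Step 2: prey: 37+14-16=35; pred: 9+3-4=8
Step 3: prey: 35+14-14=35; pred: 8+2-4=6
Step 4: prey: 35+14-10=39; pred: 6+2-3=5

Answer: 39 5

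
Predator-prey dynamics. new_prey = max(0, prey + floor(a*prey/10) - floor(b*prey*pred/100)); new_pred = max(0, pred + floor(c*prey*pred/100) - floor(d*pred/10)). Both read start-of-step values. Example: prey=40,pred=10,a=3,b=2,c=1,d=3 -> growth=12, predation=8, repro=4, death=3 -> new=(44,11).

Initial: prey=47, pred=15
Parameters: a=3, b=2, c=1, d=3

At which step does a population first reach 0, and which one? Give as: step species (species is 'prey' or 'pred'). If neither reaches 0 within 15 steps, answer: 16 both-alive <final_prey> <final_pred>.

Step 1: prey: 47+14-14=47; pred: 15+7-4=18
Step 2: prey: 47+14-16=45; pred: 18+8-5=21
Step 3: prey: 45+13-18=40; pred: 21+9-6=24
Step 4: prey: 40+12-19=33; pred: 24+9-7=26
Step 5: prey: 33+9-17=25; pred: 26+8-7=27
Step 6: prey: 25+7-13=19; pred: 27+6-8=25
Step 7: prey: 19+5-9=15; pred: 25+4-7=22
Step 8: prey: 15+4-6=13; pred: 22+3-6=19
Step 9: prey: 13+3-4=12; pred: 19+2-5=16
Step 10: prey: 12+3-3=12; pred: 16+1-4=13
Step 11: prey: 12+3-3=12; pred: 13+1-3=11
Step 12: prey: 12+3-2=13; pred: 11+1-3=9
Step 13: prey: 13+3-2=14; pred: 9+1-2=8
Step 14: prey: 14+4-2=16; pred: 8+1-2=7
Step 15: prey: 16+4-2=18; pred: 7+1-2=6
No extinction within 15 steps

Answer: 16 both-alive 18 6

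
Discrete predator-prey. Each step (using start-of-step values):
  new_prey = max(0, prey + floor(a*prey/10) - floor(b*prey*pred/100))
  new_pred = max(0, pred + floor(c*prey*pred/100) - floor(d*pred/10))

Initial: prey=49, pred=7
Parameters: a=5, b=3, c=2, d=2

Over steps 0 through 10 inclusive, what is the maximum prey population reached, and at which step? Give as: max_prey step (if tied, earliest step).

Step 1: prey: 49+24-10=63; pred: 7+6-1=12
Step 2: prey: 63+31-22=72; pred: 12+15-2=25
Step 3: prey: 72+36-54=54; pred: 25+36-5=56
Step 4: prey: 54+27-90=0; pred: 56+60-11=105
Step 5: prey: 0+0-0=0; pred: 105+0-21=84
Step 6: prey: 0+0-0=0; pred: 84+0-16=68
Step 7: prey: 0+0-0=0; pred: 68+0-13=55
Step 8: prey: 0+0-0=0; pred: 55+0-11=44
Step 9: prey: 0+0-0=0; pred: 44+0-8=36
Step 10: prey: 0+0-0=0; pred: 36+0-7=29
Max prey = 72 at step 2

Answer: 72 2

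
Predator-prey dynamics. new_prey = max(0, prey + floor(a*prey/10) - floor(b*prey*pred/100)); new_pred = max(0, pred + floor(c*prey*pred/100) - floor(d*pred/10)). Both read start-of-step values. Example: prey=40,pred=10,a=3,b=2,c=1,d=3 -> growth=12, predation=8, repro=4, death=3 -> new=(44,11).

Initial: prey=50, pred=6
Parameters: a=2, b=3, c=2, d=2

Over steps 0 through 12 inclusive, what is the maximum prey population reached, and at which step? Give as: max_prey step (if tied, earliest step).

Answer: 51 1

Derivation:
Step 1: prey: 50+10-9=51; pred: 6+6-1=11
Step 2: prey: 51+10-16=45; pred: 11+11-2=20
Step 3: prey: 45+9-27=27; pred: 20+18-4=34
Step 4: prey: 27+5-27=5; pred: 34+18-6=46
Step 5: prey: 5+1-6=0; pred: 46+4-9=41
Step 6: prey: 0+0-0=0; pred: 41+0-8=33
Step 7: prey: 0+0-0=0; pred: 33+0-6=27
Step 8: prey: 0+0-0=0; pred: 27+0-5=22
Step 9: prey: 0+0-0=0; pred: 22+0-4=18
Step 10: prey: 0+0-0=0; pred: 18+0-3=15
Step 11: prey: 0+0-0=0; pred: 15+0-3=12
Step 12: prey: 0+0-0=0; pred: 12+0-2=10
Max prey = 51 at step 1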